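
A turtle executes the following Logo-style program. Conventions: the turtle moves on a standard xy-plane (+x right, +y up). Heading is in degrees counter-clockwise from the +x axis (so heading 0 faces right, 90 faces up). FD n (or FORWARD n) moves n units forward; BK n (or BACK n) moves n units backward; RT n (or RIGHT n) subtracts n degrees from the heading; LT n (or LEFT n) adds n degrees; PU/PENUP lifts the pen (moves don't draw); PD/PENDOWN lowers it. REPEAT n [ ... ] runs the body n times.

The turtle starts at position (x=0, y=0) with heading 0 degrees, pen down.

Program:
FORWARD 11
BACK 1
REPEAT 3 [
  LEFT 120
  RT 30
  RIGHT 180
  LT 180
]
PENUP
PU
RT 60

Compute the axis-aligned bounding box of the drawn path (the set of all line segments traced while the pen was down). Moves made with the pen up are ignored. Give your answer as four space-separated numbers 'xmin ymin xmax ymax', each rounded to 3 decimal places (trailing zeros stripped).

Executing turtle program step by step:
Start: pos=(0,0), heading=0, pen down
FD 11: (0,0) -> (11,0) [heading=0, draw]
BK 1: (11,0) -> (10,0) [heading=0, draw]
REPEAT 3 [
  -- iteration 1/3 --
  LT 120: heading 0 -> 120
  RT 30: heading 120 -> 90
  RT 180: heading 90 -> 270
  LT 180: heading 270 -> 90
  -- iteration 2/3 --
  LT 120: heading 90 -> 210
  RT 30: heading 210 -> 180
  RT 180: heading 180 -> 0
  LT 180: heading 0 -> 180
  -- iteration 3/3 --
  LT 120: heading 180 -> 300
  RT 30: heading 300 -> 270
  RT 180: heading 270 -> 90
  LT 180: heading 90 -> 270
]
PU: pen up
PU: pen up
RT 60: heading 270 -> 210
Final: pos=(10,0), heading=210, 2 segment(s) drawn

Segment endpoints: x in {0, 10, 11}, y in {0}
xmin=0, ymin=0, xmax=11, ymax=0

Answer: 0 0 11 0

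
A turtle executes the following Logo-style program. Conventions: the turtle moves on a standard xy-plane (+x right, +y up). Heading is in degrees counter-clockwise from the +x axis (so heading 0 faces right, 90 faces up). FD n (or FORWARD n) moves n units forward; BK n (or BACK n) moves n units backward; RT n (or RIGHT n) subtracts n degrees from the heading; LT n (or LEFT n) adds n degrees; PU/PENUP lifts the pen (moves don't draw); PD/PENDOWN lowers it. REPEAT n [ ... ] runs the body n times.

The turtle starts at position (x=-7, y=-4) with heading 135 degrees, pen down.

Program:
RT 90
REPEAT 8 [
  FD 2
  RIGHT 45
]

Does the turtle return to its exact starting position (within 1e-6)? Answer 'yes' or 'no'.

Executing turtle program step by step:
Start: pos=(-7,-4), heading=135, pen down
RT 90: heading 135 -> 45
REPEAT 8 [
  -- iteration 1/8 --
  FD 2: (-7,-4) -> (-5.586,-2.586) [heading=45, draw]
  RT 45: heading 45 -> 0
  -- iteration 2/8 --
  FD 2: (-5.586,-2.586) -> (-3.586,-2.586) [heading=0, draw]
  RT 45: heading 0 -> 315
  -- iteration 3/8 --
  FD 2: (-3.586,-2.586) -> (-2.172,-4) [heading=315, draw]
  RT 45: heading 315 -> 270
  -- iteration 4/8 --
  FD 2: (-2.172,-4) -> (-2.172,-6) [heading=270, draw]
  RT 45: heading 270 -> 225
  -- iteration 5/8 --
  FD 2: (-2.172,-6) -> (-3.586,-7.414) [heading=225, draw]
  RT 45: heading 225 -> 180
  -- iteration 6/8 --
  FD 2: (-3.586,-7.414) -> (-5.586,-7.414) [heading=180, draw]
  RT 45: heading 180 -> 135
  -- iteration 7/8 --
  FD 2: (-5.586,-7.414) -> (-7,-6) [heading=135, draw]
  RT 45: heading 135 -> 90
  -- iteration 8/8 --
  FD 2: (-7,-6) -> (-7,-4) [heading=90, draw]
  RT 45: heading 90 -> 45
]
Final: pos=(-7,-4), heading=45, 8 segment(s) drawn

Start position: (-7, -4)
Final position: (-7, -4)
Distance = 0; < 1e-6 -> CLOSED

Answer: yes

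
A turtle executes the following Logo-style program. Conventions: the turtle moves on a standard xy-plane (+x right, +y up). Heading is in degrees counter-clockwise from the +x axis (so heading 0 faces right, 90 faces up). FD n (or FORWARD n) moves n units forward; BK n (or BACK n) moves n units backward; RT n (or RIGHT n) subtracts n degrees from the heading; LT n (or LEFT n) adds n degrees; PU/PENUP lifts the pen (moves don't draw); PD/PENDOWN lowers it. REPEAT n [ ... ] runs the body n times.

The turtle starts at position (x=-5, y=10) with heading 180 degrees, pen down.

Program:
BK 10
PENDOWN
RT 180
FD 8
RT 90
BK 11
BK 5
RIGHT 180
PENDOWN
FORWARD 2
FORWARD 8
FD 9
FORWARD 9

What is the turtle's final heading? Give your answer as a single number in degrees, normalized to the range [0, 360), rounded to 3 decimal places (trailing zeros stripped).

Answer: 90

Derivation:
Executing turtle program step by step:
Start: pos=(-5,10), heading=180, pen down
BK 10: (-5,10) -> (5,10) [heading=180, draw]
PD: pen down
RT 180: heading 180 -> 0
FD 8: (5,10) -> (13,10) [heading=0, draw]
RT 90: heading 0 -> 270
BK 11: (13,10) -> (13,21) [heading=270, draw]
BK 5: (13,21) -> (13,26) [heading=270, draw]
RT 180: heading 270 -> 90
PD: pen down
FD 2: (13,26) -> (13,28) [heading=90, draw]
FD 8: (13,28) -> (13,36) [heading=90, draw]
FD 9: (13,36) -> (13,45) [heading=90, draw]
FD 9: (13,45) -> (13,54) [heading=90, draw]
Final: pos=(13,54), heading=90, 8 segment(s) drawn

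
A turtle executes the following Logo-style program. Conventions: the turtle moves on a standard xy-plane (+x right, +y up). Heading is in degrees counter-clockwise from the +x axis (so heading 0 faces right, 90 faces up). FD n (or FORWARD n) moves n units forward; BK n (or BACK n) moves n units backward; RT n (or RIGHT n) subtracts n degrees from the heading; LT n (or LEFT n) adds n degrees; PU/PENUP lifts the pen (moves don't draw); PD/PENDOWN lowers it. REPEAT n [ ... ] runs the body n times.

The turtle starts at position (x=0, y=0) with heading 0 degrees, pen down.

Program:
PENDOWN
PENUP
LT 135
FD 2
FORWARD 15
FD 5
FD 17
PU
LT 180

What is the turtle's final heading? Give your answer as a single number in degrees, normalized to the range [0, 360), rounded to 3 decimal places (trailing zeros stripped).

Executing turtle program step by step:
Start: pos=(0,0), heading=0, pen down
PD: pen down
PU: pen up
LT 135: heading 0 -> 135
FD 2: (0,0) -> (-1.414,1.414) [heading=135, move]
FD 15: (-1.414,1.414) -> (-12.021,12.021) [heading=135, move]
FD 5: (-12.021,12.021) -> (-15.556,15.556) [heading=135, move]
FD 17: (-15.556,15.556) -> (-27.577,27.577) [heading=135, move]
PU: pen up
LT 180: heading 135 -> 315
Final: pos=(-27.577,27.577), heading=315, 0 segment(s) drawn

Answer: 315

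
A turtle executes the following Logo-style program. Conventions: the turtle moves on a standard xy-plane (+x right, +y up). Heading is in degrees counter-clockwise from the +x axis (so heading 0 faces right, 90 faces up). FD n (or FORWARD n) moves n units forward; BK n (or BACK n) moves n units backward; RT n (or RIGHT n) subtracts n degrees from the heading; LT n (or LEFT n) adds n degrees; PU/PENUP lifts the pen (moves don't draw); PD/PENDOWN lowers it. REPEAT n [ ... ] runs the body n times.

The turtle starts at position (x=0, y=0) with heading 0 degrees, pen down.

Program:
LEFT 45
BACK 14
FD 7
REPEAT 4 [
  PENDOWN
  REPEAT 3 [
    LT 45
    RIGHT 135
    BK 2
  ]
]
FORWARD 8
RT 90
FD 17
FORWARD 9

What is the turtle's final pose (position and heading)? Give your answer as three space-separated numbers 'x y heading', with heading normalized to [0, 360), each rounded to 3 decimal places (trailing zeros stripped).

Answer: 19.092 -17.678 315

Derivation:
Executing turtle program step by step:
Start: pos=(0,0), heading=0, pen down
LT 45: heading 0 -> 45
BK 14: (0,0) -> (-9.899,-9.899) [heading=45, draw]
FD 7: (-9.899,-9.899) -> (-4.95,-4.95) [heading=45, draw]
REPEAT 4 [
  -- iteration 1/4 --
  PD: pen down
  REPEAT 3 [
    -- iteration 1/3 --
    LT 45: heading 45 -> 90
    RT 135: heading 90 -> 315
    BK 2: (-4.95,-4.95) -> (-6.364,-3.536) [heading=315, draw]
    -- iteration 2/3 --
    LT 45: heading 315 -> 0
    RT 135: heading 0 -> 225
    BK 2: (-6.364,-3.536) -> (-4.95,-2.121) [heading=225, draw]
    -- iteration 3/3 --
    LT 45: heading 225 -> 270
    RT 135: heading 270 -> 135
    BK 2: (-4.95,-2.121) -> (-3.536,-3.536) [heading=135, draw]
  ]
  -- iteration 2/4 --
  PD: pen down
  REPEAT 3 [
    -- iteration 1/3 --
    LT 45: heading 135 -> 180
    RT 135: heading 180 -> 45
    BK 2: (-3.536,-3.536) -> (-4.95,-4.95) [heading=45, draw]
    -- iteration 2/3 --
    LT 45: heading 45 -> 90
    RT 135: heading 90 -> 315
    BK 2: (-4.95,-4.95) -> (-6.364,-3.536) [heading=315, draw]
    -- iteration 3/3 --
    LT 45: heading 315 -> 0
    RT 135: heading 0 -> 225
    BK 2: (-6.364,-3.536) -> (-4.95,-2.121) [heading=225, draw]
  ]
  -- iteration 3/4 --
  PD: pen down
  REPEAT 3 [
    -- iteration 1/3 --
    LT 45: heading 225 -> 270
    RT 135: heading 270 -> 135
    BK 2: (-4.95,-2.121) -> (-3.536,-3.536) [heading=135, draw]
    -- iteration 2/3 --
    LT 45: heading 135 -> 180
    RT 135: heading 180 -> 45
    BK 2: (-3.536,-3.536) -> (-4.95,-4.95) [heading=45, draw]
    -- iteration 3/3 --
    LT 45: heading 45 -> 90
    RT 135: heading 90 -> 315
    BK 2: (-4.95,-4.95) -> (-6.364,-3.536) [heading=315, draw]
  ]
  -- iteration 4/4 --
  PD: pen down
  REPEAT 3 [
    -- iteration 1/3 --
    LT 45: heading 315 -> 0
    RT 135: heading 0 -> 225
    BK 2: (-6.364,-3.536) -> (-4.95,-2.121) [heading=225, draw]
    -- iteration 2/3 --
    LT 45: heading 225 -> 270
    RT 135: heading 270 -> 135
    BK 2: (-4.95,-2.121) -> (-3.536,-3.536) [heading=135, draw]
    -- iteration 3/3 --
    LT 45: heading 135 -> 180
    RT 135: heading 180 -> 45
    BK 2: (-3.536,-3.536) -> (-4.95,-4.95) [heading=45, draw]
  ]
]
FD 8: (-4.95,-4.95) -> (0.707,0.707) [heading=45, draw]
RT 90: heading 45 -> 315
FD 17: (0.707,0.707) -> (12.728,-11.314) [heading=315, draw]
FD 9: (12.728,-11.314) -> (19.092,-17.678) [heading=315, draw]
Final: pos=(19.092,-17.678), heading=315, 17 segment(s) drawn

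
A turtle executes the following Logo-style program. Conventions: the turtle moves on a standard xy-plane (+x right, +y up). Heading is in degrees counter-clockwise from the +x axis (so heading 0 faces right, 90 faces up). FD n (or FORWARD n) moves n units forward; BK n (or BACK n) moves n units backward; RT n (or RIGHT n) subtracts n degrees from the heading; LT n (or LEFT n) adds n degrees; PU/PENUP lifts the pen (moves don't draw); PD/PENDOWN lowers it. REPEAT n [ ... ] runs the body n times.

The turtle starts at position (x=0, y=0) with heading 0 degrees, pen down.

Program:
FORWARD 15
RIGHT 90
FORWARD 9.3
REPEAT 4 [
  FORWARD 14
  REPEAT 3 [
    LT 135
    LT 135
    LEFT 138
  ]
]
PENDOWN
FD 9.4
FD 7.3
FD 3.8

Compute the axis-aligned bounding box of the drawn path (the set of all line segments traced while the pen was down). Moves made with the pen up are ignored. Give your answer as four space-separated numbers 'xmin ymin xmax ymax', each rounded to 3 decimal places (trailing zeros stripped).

Executing turtle program step by step:
Start: pos=(0,0), heading=0, pen down
FD 15: (0,0) -> (15,0) [heading=0, draw]
RT 90: heading 0 -> 270
FD 9.3: (15,0) -> (15,-9.3) [heading=270, draw]
REPEAT 4 [
  -- iteration 1/4 --
  FD 14: (15,-9.3) -> (15,-23.3) [heading=270, draw]
  REPEAT 3 [
    -- iteration 1/3 --
    LT 135: heading 270 -> 45
    LT 135: heading 45 -> 180
    LT 138: heading 180 -> 318
    -- iteration 2/3 --
    LT 135: heading 318 -> 93
    LT 135: heading 93 -> 228
    LT 138: heading 228 -> 6
    -- iteration 3/3 --
    LT 135: heading 6 -> 141
    LT 135: heading 141 -> 276
    LT 138: heading 276 -> 54
  ]
  -- iteration 2/4 --
  FD 14: (15,-23.3) -> (23.229,-11.974) [heading=54, draw]
  REPEAT 3 [
    -- iteration 1/3 --
    LT 135: heading 54 -> 189
    LT 135: heading 189 -> 324
    LT 138: heading 324 -> 102
    -- iteration 2/3 --
    LT 135: heading 102 -> 237
    LT 135: heading 237 -> 12
    LT 138: heading 12 -> 150
    -- iteration 3/3 --
    LT 135: heading 150 -> 285
    LT 135: heading 285 -> 60
    LT 138: heading 60 -> 198
  ]
  -- iteration 3/4 --
  FD 14: (23.229,-11.974) -> (9.914,-16.3) [heading=198, draw]
  REPEAT 3 [
    -- iteration 1/3 --
    LT 135: heading 198 -> 333
    LT 135: heading 333 -> 108
    LT 138: heading 108 -> 246
    -- iteration 2/3 --
    LT 135: heading 246 -> 21
    LT 135: heading 21 -> 156
    LT 138: heading 156 -> 294
    -- iteration 3/3 --
    LT 135: heading 294 -> 69
    LT 135: heading 69 -> 204
    LT 138: heading 204 -> 342
  ]
  -- iteration 4/4 --
  FD 14: (9.914,-16.3) -> (23.229,-20.626) [heading=342, draw]
  REPEAT 3 [
    -- iteration 1/3 --
    LT 135: heading 342 -> 117
    LT 135: heading 117 -> 252
    LT 138: heading 252 -> 30
    -- iteration 2/3 --
    LT 135: heading 30 -> 165
    LT 135: heading 165 -> 300
    LT 138: heading 300 -> 78
    -- iteration 3/3 --
    LT 135: heading 78 -> 213
    LT 135: heading 213 -> 348
    LT 138: heading 348 -> 126
  ]
]
PD: pen down
FD 9.4: (23.229,-20.626) -> (17.704,-13.021) [heading=126, draw]
FD 7.3: (17.704,-13.021) -> (13.413,-7.116) [heading=126, draw]
FD 3.8: (13.413,-7.116) -> (11.179,-4.041) [heading=126, draw]
Final: pos=(11.179,-4.041), heading=126, 9 segment(s) drawn

Segment endpoints: x in {0, 9.914, 11.179, 13.413, 15, 17.704, 23.229, 23.229}, y in {-23.3, -20.626, -16.3, -13.021, -11.974, -9.3, -7.116, -4.041, 0}
xmin=0, ymin=-23.3, xmax=23.229, ymax=0

Answer: 0 -23.3 23.229 0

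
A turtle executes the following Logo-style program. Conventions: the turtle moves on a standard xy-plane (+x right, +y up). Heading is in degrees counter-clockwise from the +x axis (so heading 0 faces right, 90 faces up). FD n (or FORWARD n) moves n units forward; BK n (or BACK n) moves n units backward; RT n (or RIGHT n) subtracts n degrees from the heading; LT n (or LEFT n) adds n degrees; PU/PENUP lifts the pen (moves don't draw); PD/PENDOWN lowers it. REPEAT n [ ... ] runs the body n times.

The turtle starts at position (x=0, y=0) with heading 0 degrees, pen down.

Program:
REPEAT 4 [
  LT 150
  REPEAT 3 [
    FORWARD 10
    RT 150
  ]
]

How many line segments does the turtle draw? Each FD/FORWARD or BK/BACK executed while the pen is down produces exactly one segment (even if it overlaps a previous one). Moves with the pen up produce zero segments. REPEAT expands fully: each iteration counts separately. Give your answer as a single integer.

Executing turtle program step by step:
Start: pos=(0,0), heading=0, pen down
REPEAT 4 [
  -- iteration 1/4 --
  LT 150: heading 0 -> 150
  REPEAT 3 [
    -- iteration 1/3 --
    FD 10: (0,0) -> (-8.66,5) [heading=150, draw]
    RT 150: heading 150 -> 0
    -- iteration 2/3 --
    FD 10: (-8.66,5) -> (1.34,5) [heading=0, draw]
    RT 150: heading 0 -> 210
    -- iteration 3/3 --
    FD 10: (1.34,5) -> (-7.321,0) [heading=210, draw]
    RT 150: heading 210 -> 60
  ]
  -- iteration 2/4 --
  LT 150: heading 60 -> 210
  REPEAT 3 [
    -- iteration 1/3 --
    FD 10: (-7.321,0) -> (-15.981,-5) [heading=210, draw]
    RT 150: heading 210 -> 60
    -- iteration 2/3 --
    FD 10: (-15.981,-5) -> (-10.981,3.66) [heading=60, draw]
    RT 150: heading 60 -> 270
    -- iteration 3/3 --
    FD 10: (-10.981,3.66) -> (-10.981,-6.34) [heading=270, draw]
    RT 150: heading 270 -> 120
  ]
  -- iteration 3/4 --
  LT 150: heading 120 -> 270
  REPEAT 3 [
    -- iteration 1/3 --
    FD 10: (-10.981,-6.34) -> (-10.981,-16.34) [heading=270, draw]
    RT 150: heading 270 -> 120
    -- iteration 2/3 --
    FD 10: (-10.981,-16.34) -> (-15.981,-7.679) [heading=120, draw]
    RT 150: heading 120 -> 330
    -- iteration 3/3 --
    FD 10: (-15.981,-7.679) -> (-7.321,-12.679) [heading=330, draw]
    RT 150: heading 330 -> 180
  ]
  -- iteration 4/4 --
  LT 150: heading 180 -> 330
  REPEAT 3 [
    -- iteration 1/3 --
    FD 10: (-7.321,-12.679) -> (1.34,-17.679) [heading=330, draw]
    RT 150: heading 330 -> 180
    -- iteration 2/3 --
    FD 10: (1.34,-17.679) -> (-8.66,-17.679) [heading=180, draw]
    RT 150: heading 180 -> 30
    -- iteration 3/3 --
    FD 10: (-8.66,-17.679) -> (0,-12.679) [heading=30, draw]
    RT 150: heading 30 -> 240
  ]
]
Final: pos=(0,-12.679), heading=240, 12 segment(s) drawn
Segments drawn: 12

Answer: 12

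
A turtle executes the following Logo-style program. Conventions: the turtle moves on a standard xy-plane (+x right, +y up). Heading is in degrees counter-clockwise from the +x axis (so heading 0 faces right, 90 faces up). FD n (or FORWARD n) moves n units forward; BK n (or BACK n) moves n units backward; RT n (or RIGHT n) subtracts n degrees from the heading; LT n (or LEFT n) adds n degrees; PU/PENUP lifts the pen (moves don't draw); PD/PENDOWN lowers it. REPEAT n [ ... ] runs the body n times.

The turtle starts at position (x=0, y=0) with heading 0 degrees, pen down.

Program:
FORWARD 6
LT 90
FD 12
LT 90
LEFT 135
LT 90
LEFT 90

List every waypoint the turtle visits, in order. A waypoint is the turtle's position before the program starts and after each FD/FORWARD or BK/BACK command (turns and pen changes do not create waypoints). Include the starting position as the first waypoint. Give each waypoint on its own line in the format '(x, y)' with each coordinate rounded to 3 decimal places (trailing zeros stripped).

Executing turtle program step by step:
Start: pos=(0,0), heading=0, pen down
FD 6: (0,0) -> (6,0) [heading=0, draw]
LT 90: heading 0 -> 90
FD 12: (6,0) -> (6,12) [heading=90, draw]
LT 90: heading 90 -> 180
LT 135: heading 180 -> 315
LT 90: heading 315 -> 45
LT 90: heading 45 -> 135
Final: pos=(6,12), heading=135, 2 segment(s) drawn
Waypoints (3 total):
(0, 0)
(6, 0)
(6, 12)

Answer: (0, 0)
(6, 0)
(6, 12)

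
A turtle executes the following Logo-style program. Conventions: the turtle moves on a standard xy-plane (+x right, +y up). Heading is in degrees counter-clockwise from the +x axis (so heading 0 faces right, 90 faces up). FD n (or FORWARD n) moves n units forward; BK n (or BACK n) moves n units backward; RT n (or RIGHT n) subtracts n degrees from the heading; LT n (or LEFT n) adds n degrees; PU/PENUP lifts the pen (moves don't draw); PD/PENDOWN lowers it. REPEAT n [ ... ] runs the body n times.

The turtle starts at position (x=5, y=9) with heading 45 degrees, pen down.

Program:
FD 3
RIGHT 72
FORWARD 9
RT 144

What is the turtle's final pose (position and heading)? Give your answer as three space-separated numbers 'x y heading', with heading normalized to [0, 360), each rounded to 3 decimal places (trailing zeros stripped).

Answer: 15.14 7.035 189

Derivation:
Executing turtle program step by step:
Start: pos=(5,9), heading=45, pen down
FD 3: (5,9) -> (7.121,11.121) [heading=45, draw]
RT 72: heading 45 -> 333
FD 9: (7.121,11.121) -> (15.14,7.035) [heading=333, draw]
RT 144: heading 333 -> 189
Final: pos=(15.14,7.035), heading=189, 2 segment(s) drawn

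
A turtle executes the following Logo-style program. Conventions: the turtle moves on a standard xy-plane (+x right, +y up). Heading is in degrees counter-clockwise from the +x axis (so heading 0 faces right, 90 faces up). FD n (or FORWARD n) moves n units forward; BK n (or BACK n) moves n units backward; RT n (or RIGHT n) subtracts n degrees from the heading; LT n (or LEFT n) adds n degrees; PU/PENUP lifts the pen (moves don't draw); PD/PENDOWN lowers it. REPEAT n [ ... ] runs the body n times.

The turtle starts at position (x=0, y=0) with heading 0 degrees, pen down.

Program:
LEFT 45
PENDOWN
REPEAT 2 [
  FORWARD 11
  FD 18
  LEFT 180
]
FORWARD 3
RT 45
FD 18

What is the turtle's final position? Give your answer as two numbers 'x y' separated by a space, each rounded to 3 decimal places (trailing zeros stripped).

Answer: 20.121 2.121

Derivation:
Executing turtle program step by step:
Start: pos=(0,0), heading=0, pen down
LT 45: heading 0 -> 45
PD: pen down
REPEAT 2 [
  -- iteration 1/2 --
  FD 11: (0,0) -> (7.778,7.778) [heading=45, draw]
  FD 18: (7.778,7.778) -> (20.506,20.506) [heading=45, draw]
  LT 180: heading 45 -> 225
  -- iteration 2/2 --
  FD 11: (20.506,20.506) -> (12.728,12.728) [heading=225, draw]
  FD 18: (12.728,12.728) -> (0,0) [heading=225, draw]
  LT 180: heading 225 -> 45
]
FD 3: (0,0) -> (2.121,2.121) [heading=45, draw]
RT 45: heading 45 -> 0
FD 18: (2.121,2.121) -> (20.121,2.121) [heading=0, draw]
Final: pos=(20.121,2.121), heading=0, 6 segment(s) drawn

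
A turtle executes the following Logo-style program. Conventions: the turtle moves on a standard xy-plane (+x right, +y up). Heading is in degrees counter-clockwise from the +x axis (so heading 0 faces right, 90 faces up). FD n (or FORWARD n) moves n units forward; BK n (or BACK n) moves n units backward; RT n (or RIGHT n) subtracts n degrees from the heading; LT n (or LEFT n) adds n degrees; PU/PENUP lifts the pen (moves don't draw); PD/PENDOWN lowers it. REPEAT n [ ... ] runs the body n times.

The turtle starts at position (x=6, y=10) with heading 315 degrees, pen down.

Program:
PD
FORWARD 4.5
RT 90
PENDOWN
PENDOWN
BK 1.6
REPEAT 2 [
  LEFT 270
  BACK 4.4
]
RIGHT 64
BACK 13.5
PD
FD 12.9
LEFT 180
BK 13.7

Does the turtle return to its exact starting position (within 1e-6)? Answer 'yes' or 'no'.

Executing turtle program step by step:
Start: pos=(6,10), heading=315, pen down
PD: pen down
FD 4.5: (6,10) -> (9.182,6.818) [heading=315, draw]
RT 90: heading 315 -> 225
PD: pen down
PD: pen down
BK 1.6: (9.182,6.818) -> (10.313,7.949) [heading=225, draw]
REPEAT 2 [
  -- iteration 1/2 --
  LT 270: heading 225 -> 135
  BK 4.4: (10.313,7.949) -> (13.425,4.838) [heading=135, draw]
  -- iteration 2/2 --
  LT 270: heading 135 -> 45
  BK 4.4: (13.425,4.838) -> (10.313,1.727) [heading=45, draw]
]
RT 64: heading 45 -> 341
BK 13.5: (10.313,1.727) -> (-2.451,6.122) [heading=341, draw]
PD: pen down
FD 12.9: (-2.451,6.122) -> (9.746,1.922) [heading=341, draw]
LT 180: heading 341 -> 161
BK 13.7: (9.746,1.922) -> (22.7,-2.538) [heading=161, draw]
Final: pos=(22.7,-2.538), heading=161, 7 segment(s) drawn

Start position: (6, 10)
Final position: (22.7, -2.538)
Distance = 20.883; >= 1e-6 -> NOT closed

Answer: no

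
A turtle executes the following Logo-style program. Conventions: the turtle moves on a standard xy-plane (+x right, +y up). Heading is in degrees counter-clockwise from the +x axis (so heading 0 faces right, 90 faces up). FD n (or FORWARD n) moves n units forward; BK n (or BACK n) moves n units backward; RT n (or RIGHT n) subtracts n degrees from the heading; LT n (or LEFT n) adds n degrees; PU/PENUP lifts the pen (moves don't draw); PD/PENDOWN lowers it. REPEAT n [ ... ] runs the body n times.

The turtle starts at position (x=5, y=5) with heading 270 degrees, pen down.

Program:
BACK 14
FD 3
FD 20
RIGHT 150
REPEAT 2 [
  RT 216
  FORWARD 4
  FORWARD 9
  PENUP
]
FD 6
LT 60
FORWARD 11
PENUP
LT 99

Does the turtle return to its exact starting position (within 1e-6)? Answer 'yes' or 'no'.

Answer: no

Derivation:
Executing turtle program step by step:
Start: pos=(5,5), heading=270, pen down
BK 14: (5,5) -> (5,19) [heading=270, draw]
FD 3: (5,19) -> (5,16) [heading=270, draw]
FD 20: (5,16) -> (5,-4) [heading=270, draw]
RT 150: heading 270 -> 120
REPEAT 2 [
  -- iteration 1/2 --
  RT 216: heading 120 -> 264
  FD 4: (5,-4) -> (4.582,-7.978) [heading=264, draw]
  FD 9: (4.582,-7.978) -> (3.641,-16.929) [heading=264, draw]
  PU: pen up
  -- iteration 2/2 --
  RT 216: heading 264 -> 48
  FD 4: (3.641,-16.929) -> (6.318,-13.956) [heading=48, move]
  FD 9: (6.318,-13.956) -> (12.34,-7.268) [heading=48, move]
  PU: pen up
]
FD 6: (12.34,-7.268) -> (16.355,-2.809) [heading=48, move]
LT 60: heading 48 -> 108
FD 11: (16.355,-2.809) -> (12.955,7.653) [heading=108, move]
PU: pen up
LT 99: heading 108 -> 207
Final: pos=(12.955,7.653), heading=207, 5 segment(s) drawn

Start position: (5, 5)
Final position: (12.955, 7.653)
Distance = 8.386; >= 1e-6 -> NOT closed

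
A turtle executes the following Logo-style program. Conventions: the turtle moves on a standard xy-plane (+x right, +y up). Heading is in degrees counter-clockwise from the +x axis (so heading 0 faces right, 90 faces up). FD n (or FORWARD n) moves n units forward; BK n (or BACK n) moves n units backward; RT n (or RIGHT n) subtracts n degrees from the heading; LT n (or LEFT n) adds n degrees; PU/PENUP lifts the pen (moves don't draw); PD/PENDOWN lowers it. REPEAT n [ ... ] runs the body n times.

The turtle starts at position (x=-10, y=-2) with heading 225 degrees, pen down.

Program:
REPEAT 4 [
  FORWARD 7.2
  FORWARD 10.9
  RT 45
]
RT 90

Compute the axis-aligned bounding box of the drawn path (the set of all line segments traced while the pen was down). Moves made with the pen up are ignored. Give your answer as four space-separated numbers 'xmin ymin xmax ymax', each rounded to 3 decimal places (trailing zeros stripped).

Answer: -53.697 -14.799 -10 16.1

Derivation:
Executing turtle program step by step:
Start: pos=(-10,-2), heading=225, pen down
REPEAT 4 [
  -- iteration 1/4 --
  FD 7.2: (-10,-2) -> (-15.091,-7.091) [heading=225, draw]
  FD 10.9: (-15.091,-7.091) -> (-22.799,-14.799) [heading=225, draw]
  RT 45: heading 225 -> 180
  -- iteration 2/4 --
  FD 7.2: (-22.799,-14.799) -> (-29.999,-14.799) [heading=180, draw]
  FD 10.9: (-29.999,-14.799) -> (-40.899,-14.799) [heading=180, draw]
  RT 45: heading 180 -> 135
  -- iteration 3/4 --
  FD 7.2: (-40.899,-14.799) -> (-45.99,-9.707) [heading=135, draw]
  FD 10.9: (-45.99,-9.707) -> (-53.697,-2) [heading=135, draw]
  RT 45: heading 135 -> 90
  -- iteration 4/4 --
  FD 7.2: (-53.697,-2) -> (-53.697,5.2) [heading=90, draw]
  FD 10.9: (-53.697,5.2) -> (-53.697,16.1) [heading=90, draw]
  RT 45: heading 90 -> 45
]
RT 90: heading 45 -> 315
Final: pos=(-53.697,16.1), heading=315, 8 segment(s) drawn

Segment endpoints: x in {-53.697, -45.99, -40.899, -29.999, -22.799, -15.091, -10}, y in {-14.799, -14.799, -9.707, -7.091, -2, -2, 5.2, 16.1}
xmin=-53.697, ymin=-14.799, xmax=-10, ymax=16.1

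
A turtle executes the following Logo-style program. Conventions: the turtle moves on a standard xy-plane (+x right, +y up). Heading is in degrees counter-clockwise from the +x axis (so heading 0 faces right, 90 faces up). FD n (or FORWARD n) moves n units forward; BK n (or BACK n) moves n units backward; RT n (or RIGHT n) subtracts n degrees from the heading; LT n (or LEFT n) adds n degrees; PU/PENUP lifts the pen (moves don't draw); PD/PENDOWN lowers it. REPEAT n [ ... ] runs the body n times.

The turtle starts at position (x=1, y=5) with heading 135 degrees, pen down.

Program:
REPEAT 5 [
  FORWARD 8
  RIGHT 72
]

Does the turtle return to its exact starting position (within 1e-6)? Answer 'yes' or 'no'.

Executing turtle program step by step:
Start: pos=(1,5), heading=135, pen down
REPEAT 5 [
  -- iteration 1/5 --
  FD 8: (1,5) -> (-4.657,10.657) [heading=135, draw]
  RT 72: heading 135 -> 63
  -- iteration 2/5 --
  FD 8: (-4.657,10.657) -> (-1.025,17.785) [heading=63, draw]
  RT 72: heading 63 -> 351
  -- iteration 3/5 --
  FD 8: (-1.025,17.785) -> (6.877,16.533) [heading=351, draw]
  RT 72: heading 351 -> 279
  -- iteration 4/5 --
  FD 8: (6.877,16.533) -> (8.128,8.632) [heading=279, draw]
  RT 72: heading 279 -> 207
  -- iteration 5/5 --
  FD 8: (8.128,8.632) -> (1,5) [heading=207, draw]
  RT 72: heading 207 -> 135
]
Final: pos=(1,5), heading=135, 5 segment(s) drawn

Start position: (1, 5)
Final position: (1, 5)
Distance = 0; < 1e-6 -> CLOSED

Answer: yes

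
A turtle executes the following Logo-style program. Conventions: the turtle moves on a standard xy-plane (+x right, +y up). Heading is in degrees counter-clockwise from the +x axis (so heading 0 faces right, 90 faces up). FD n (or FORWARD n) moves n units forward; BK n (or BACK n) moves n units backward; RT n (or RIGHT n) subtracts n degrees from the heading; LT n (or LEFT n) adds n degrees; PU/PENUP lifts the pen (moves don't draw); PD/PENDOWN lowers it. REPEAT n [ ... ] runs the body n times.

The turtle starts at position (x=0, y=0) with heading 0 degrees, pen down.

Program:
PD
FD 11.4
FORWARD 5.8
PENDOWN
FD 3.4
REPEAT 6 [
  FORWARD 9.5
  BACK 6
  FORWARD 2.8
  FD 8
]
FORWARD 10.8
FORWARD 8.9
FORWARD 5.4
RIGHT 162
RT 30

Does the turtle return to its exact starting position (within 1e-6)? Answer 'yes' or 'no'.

Executing turtle program step by step:
Start: pos=(0,0), heading=0, pen down
PD: pen down
FD 11.4: (0,0) -> (11.4,0) [heading=0, draw]
FD 5.8: (11.4,0) -> (17.2,0) [heading=0, draw]
PD: pen down
FD 3.4: (17.2,0) -> (20.6,0) [heading=0, draw]
REPEAT 6 [
  -- iteration 1/6 --
  FD 9.5: (20.6,0) -> (30.1,0) [heading=0, draw]
  BK 6: (30.1,0) -> (24.1,0) [heading=0, draw]
  FD 2.8: (24.1,0) -> (26.9,0) [heading=0, draw]
  FD 8: (26.9,0) -> (34.9,0) [heading=0, draw]
  -- iteration 2/6 --
  FD 9.5: (34.9,0) -> (44.4,0) [heading=0, draw]
  BK 6: (44.4,0) -> (38.4,0) [heading=0, draw]
  FD 2.8: (38.4,0) -> (41.2,0) [heading=0, draw]
  FD 8: (41.2,0) -> (49.2,0) [heading=0, draw]
  -- iteration 3/6 --
  FD 9.5: (49.2,0) -> (58.7,0) [heading=0, draw]
  BK 6: (58.7,0) -> (52.7,0) [heading=0, draw]
  FD 2.8: (52.7,0) -> (55.5,0) [heading=0, draw]
  FD 8: (55.5,0) -> (63.5,0) [heading=0, draw]
  -- iteration 4/6 --
  FD 9.5: (63.5,0) -> (73,0) [heading=0, draw]
  BK 6: (73,0) -> (67,0) [heading=0, draw]
  FD 2.8: (67,0) -> (69.8,0) [heading=0, draw]
  FD 8: (69.8,0) -> (77.8,0) [heading=0, draw]
  -- iteration 5/6 --
  FD 9.5: (77.8,0) -> (87.3,0) [heading=0, draw]
  BK 6: (87.3,0) -> (81.3,0) [heading=0, draw]
  FD 2.8: (81.3,0) -> (84.1,0) [heading=0, draw]
  FD 8: (84.1,0) -> (92.1,0) [heading=0, draw]
  -- iteration 6/6 --
  FD 9.5: (92.1,0) -> (101.6,0) [heading=0, draw]
  BK 6: (101.6,0) -> (95.6,0) [heading=0, draw]
  FD 2.8: (95.6,0) -> (98.4,0) [heading=0, draw]
  FD 8: (98.4,0) -> (106.4,0) [heading=0, draw]
]
FD 10.8: (106.4,0) -> (117.2,0) [heading=0, draw]
FD 8.9: (117.2,0) -> (126.1,0) [heading=0, draw]
FD 5.4: (126.1,0) -> (131.5,0) [heading=0, draw]
RT 162: heading 0 -> 198
RT 30: heading 198 -> 168
Final: pos=(131.5,0), heading=168, 30 segment(s) drawn

Start position: (0, 0)
Final position: (131.5, 0)
Distance = 131.5; >= 1e-6 -> NOT closed

Answer: no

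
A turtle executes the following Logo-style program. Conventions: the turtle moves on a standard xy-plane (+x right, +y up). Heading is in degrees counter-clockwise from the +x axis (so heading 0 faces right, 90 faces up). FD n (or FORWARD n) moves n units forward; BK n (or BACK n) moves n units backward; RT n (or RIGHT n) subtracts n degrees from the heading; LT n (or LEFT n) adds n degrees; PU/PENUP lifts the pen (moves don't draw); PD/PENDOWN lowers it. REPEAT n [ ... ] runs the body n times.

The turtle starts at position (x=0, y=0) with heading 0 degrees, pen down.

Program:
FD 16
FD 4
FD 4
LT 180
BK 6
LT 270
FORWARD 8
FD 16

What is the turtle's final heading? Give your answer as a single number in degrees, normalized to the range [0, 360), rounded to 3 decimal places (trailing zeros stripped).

Executing turtle program step by step:
Start: pos=(0,0), heading=0, pen down
FD 16: (0,0) -> (16,0) [heading=0, draw]
FD 4: (16,0) -> (20,0) [heading=0, draw]
FD 4: (20,0) -> (24,0) [heading=0, draw]
LT 180: heading 0 -> 180
BK 6: (24,0) -> (30,0) [heading=180, draw]
LT 270: heading 180 -> 90
FD 8: (30,0) -> (30,8) [heading=90, draw]
FD 16: (30,8) -> (30,24) [heading=90, draw]
Final: pos=(30,24), heading=90, 6 segment(s) drawn

Answer: 90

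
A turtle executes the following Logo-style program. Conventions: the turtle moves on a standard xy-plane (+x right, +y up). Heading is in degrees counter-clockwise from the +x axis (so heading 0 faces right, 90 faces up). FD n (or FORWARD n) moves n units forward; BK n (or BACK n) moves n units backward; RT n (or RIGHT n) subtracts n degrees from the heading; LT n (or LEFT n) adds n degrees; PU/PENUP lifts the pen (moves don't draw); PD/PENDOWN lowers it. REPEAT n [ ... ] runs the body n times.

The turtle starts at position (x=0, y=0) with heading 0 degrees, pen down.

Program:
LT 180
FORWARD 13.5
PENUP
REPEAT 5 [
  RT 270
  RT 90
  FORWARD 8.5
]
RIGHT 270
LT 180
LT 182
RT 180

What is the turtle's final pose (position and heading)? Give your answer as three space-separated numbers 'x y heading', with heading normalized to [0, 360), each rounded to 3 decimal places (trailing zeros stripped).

Executing turtle program step by step:
Start: pos=(0,0), heading=0, pen down
LT 180: heading 0 -> 180
FD 13.5: (0,0) -> (-13.5,0) [heading=180, draw]
PU: pen up
REPEAT 5 [
  -- iteration 1/5 --
  RT 270: heading 180 -> 270
  RT 90: heading 270 -> 180
  FD 8.5: (-13.5,0) -> (-22,0) [heading=180, move]
  -- iteration 2/5 --
  RT 270: heading 180 -> 270
  RT 90: heading 270 -> 180
  FD 8.5: (-22,0) -> (-30.5,0) [heading=180, move]
  -- iteration 3/5 --
  RT 270: heading 180 -> 270
  RT 90: heading 270 -> 180
  FD 8.5: (-30.5,0) -> (-39,0) [heading=180, move]
  -- iteration 4/5 --
  RT 270: heading 180 -> 270
  RT 90: heading 270 -> 180
  FD 8.5: (-39,0) -> (-47.5,0) [heading=180, move]
  -- iteration 5/5 --
  RT 270: heading 180 -> 270
  RT 90: heading 270 -> 180
  FD 8.5: (-47.5,0) -> (-56,0) [heading=180, move]
]
RT 270: heading 180 -> 270
LT 180: heading 270 -> 90
LT 182: heading 90 -> 272
RT 180: heading 272 -> 92
Final: pos=(-56,0), heading=92, 1 segment(s) drawn

Answer: -56 0 92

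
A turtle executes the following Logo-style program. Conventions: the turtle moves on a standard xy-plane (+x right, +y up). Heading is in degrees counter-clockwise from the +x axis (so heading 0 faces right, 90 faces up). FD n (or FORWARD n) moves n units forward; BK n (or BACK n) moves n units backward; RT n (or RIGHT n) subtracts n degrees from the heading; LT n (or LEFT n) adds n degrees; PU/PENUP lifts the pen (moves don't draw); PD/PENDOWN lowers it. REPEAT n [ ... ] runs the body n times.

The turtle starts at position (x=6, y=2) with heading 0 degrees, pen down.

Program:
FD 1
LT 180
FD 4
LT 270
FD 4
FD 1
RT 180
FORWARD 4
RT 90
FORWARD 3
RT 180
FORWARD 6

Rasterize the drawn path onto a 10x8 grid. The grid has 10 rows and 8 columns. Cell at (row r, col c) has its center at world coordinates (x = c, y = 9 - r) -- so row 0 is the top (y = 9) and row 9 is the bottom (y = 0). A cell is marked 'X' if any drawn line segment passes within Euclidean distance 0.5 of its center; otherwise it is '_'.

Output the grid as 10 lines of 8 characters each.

Answer: ________
________
___X____
___X____
___X____
___X____
XXXXXXX_
___XXXXX
________
________

Derivation:
Segment 0: (6,2) -> (7,2)
Segment 1: (7,2) -> (3,2)
Segment 2: (3,2) -> (3,6)
Segment 3: (3,6) -> (3,7)
Segment 4: (3,7) -> (3,3)
Segment 5: (3,3) -> (0,3)
Segment 6: (0,3) -> (6,3)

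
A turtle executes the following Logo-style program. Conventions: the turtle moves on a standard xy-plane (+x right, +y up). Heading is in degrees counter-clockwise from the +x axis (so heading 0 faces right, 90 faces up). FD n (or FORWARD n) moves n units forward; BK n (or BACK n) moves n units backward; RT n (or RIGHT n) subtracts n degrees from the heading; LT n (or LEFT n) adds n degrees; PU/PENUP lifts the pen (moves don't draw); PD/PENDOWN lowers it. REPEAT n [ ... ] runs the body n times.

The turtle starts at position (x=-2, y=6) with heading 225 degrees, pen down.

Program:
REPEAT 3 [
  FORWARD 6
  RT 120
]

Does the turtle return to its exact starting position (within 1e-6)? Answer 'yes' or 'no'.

Executing turtle program step by step:
Start: pos=(-2,6), heading=225, pen down
REPEAT 3 [
  -- iteration 1/3 --
  FD 6: (-2,6) -> (-6.243,1.757) [heading=225, draw]
  RT 120: heading 225 -> 105
  -- iteration 2/3 --
  FD 6: (-6.243,1.757) -> (-7.796,7.553) [heading=105, draw]
  RT 120: heading 105 -> 345
  -- iteration 3/3 --
  FD 6: (-7.796,7.553) -> (-2,6) [heading=345, draw]
  RT 120: heading 345 -> 225
]
Final: pos=(-2,6), heading=225, 3 segment(s) drawn

Start position: (-2, 6)
Final position: (-2, 6)
Distance = 0; < 1e-6 -> CLOSED

Answer: yes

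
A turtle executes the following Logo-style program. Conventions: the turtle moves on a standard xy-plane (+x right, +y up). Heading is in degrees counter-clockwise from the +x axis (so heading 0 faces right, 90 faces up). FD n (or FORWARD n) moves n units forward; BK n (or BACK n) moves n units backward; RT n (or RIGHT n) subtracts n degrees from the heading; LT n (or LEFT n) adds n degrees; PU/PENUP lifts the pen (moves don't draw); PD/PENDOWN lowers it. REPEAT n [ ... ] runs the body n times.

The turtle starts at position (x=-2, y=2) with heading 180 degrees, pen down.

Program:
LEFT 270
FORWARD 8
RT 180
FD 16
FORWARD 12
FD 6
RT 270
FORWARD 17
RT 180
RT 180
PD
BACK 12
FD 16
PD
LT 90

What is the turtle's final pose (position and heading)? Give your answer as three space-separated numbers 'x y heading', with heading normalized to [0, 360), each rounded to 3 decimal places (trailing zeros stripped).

Answer: 19 -24 90

Derivation:
Executing turtle program step by step:
Start: pos=(-2,2), heading=180, pen down
LT 270: heading 180 -> 90
FD 8: (-2,2) -> (-2,10) [heading=90, draw]
RT 180: heading 90 -> 270
FD 16: (-2,10) -> (-2,-6) [heading=270, draw]
FD 12: (-2,-6) -> (-2,-18) [heading=270, draw]
FD 6: (-2,-18) -> (-2,-24) [heading=270, draw]
RT 270: heading 270 -> 0
FD 17: (-2,-24) -> (15,-24) [heading=0, draw]
RT 180: heading 0 -> 180
RT 180: heading 180 -> 0
PD: pen down
BK 12: (15,-24) -> (3,-24) [heading=0, draw]
FD 16: (3,-24) -> (19,-24) [heading=0, draw]
PD: pen down
LT 90: heading 0 -> 90
Final: pos=(19,-24), heading=90, 7 segment(s) drawn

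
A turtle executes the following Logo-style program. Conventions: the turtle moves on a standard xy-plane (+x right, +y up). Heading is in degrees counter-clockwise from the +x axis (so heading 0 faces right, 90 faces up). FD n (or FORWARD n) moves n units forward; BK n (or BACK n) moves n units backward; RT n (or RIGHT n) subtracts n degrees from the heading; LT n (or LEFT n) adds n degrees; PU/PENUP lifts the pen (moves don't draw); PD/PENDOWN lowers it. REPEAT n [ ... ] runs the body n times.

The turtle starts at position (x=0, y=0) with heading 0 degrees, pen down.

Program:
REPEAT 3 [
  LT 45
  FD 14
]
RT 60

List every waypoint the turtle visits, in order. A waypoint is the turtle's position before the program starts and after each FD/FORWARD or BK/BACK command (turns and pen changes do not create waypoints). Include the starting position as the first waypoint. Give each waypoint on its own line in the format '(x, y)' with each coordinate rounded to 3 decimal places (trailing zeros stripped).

Answer: (0, 0)
(9.899, 9.899)
(9.899, 23.899)
(0, 33.799)

Derivation:
Executing turtle program step by step:
Start: pos=(0,0), heading=0, pen down
REPEAT 3 [
  -- iteration 1/3 --
  LT 45: heading 0 -> 45
  FD 14: (0,0) -> (9.899,9.899) [heading=45, draw]
  -- iteration 2/3 --
  LT 45: heading 45 -> 90
  FD 14: (9.899,9.899) -> (9.899,23.899) [heading=90, draw]
  -- iteration 3/3 --
  LT 45: heading 90 -> 135
  FD 14: (9.899,23.899) -> (0,33.799) [heading=135, draw]
]
RT 60: heading 135 -> 75
Final: pos=(0,33.799), heading=75, 3 segment(s) drawn
Waypoints (4 total):
(0, 0)
(9.899, 9.899)
(9.899, 23.899)
(0, 33.799)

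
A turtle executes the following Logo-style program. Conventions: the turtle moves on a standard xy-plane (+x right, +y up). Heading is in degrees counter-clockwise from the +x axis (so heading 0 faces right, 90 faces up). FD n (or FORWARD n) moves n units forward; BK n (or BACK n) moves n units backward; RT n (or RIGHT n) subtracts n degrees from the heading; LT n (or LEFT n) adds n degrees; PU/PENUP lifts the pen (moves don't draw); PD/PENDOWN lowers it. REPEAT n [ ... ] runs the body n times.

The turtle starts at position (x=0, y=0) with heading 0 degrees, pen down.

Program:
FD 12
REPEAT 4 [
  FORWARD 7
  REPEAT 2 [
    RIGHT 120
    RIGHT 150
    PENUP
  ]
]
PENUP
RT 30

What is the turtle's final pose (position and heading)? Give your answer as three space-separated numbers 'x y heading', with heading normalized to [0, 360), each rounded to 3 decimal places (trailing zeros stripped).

Answer: 12 0 330

Derivation:
Executing turtle program step by step:
Start: pos=(0,0), heading=0, pen down
FD 12: (0,0) -> (12,0) [heading=0, draw]
REPEAT 4 [
  -- iteration 1/4 --
  FD 7: (12,0) -> (19,0) [heading=0, draw]
  REPEAT 2 [
    -- iteration 1/2 --
    RT 120: heading 0 -> 240
    RT 150: heading 240 -> 90
    PU: pen up
    -- iteration 2/2 --
    RT 120: heading 90 -> 330
    RT 150: heading 330 -> 180
    PU: pen up
  ]
  -- iteration 2/4 --
  FD 7: (19,0) -> (12,0) [heading=180, move]
  REPEAT 2 [
    -- iteration 1/2 --
    RT 120: heading 180 -> 60
    RT 150: heading 60 -> 270
    PU: pen up
    -- iteration 2/2 --
    RT 120: heading 270 -> 150
    RT 150: heading 150 -> 0
    PU: pen up
  ]
  -- iteration 3/4 --
  FD 7: (12,0) -> (19,0) [heading=0, move]
  REPEAT 2 [
    -- iteration 1/2 --
    RT 120: heading 0 -> 240
    RT 150: heading 240 -> 90
    PU: pen up
    -- iteration 2/2 --
    RT 120: heading 90 -> 330
    RT 150: heading 330 -> 180
    PU: pen up
  ]
  -- iteration 4/4 --
  FD 7: (19,0) -> (12,0) [heading=180, move]
  REPEAT 2 [
    -- iteration 1/2 --
    RT 120: heading 180 -> 60
    RT 150: heading 60 -> 270
    PU: pen up
    -- iteration 2/2 --
    RT 120: heading 270 -> 150
    RT 150: heading 150 -> 0
    PU: pen up
  ]
]
PU: pen up
RT 30: heading 0 -> 330
Final: pos=(12,0), heading=330, 2 segment(s) drawn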